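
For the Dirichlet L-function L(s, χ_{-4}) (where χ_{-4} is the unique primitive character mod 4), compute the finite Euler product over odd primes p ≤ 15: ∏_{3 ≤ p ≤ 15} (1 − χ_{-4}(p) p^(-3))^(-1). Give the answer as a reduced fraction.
∏ = 17910767875/18484721664

The odd primes p ≤ 15 are [3, 5, 7, 11, 13]. For each, χ(p) = 1 if p ≡ 1 mod 4, χ(p) = −1 if p ≡ 3 mod 4. Taking (1 − χ(p)/p^3)^(-1) = p^3/(p^3 − χ(p)): (1 − (-1)/3^3)^(-1) · (1 − (1)/5^3)^(-1) · (1 − (-1)/7^3)^(-1) · (1 − (-1)/11^3)^(-1) · (1 − (1)/13^3)^(-1) = 17910767875/18484721664.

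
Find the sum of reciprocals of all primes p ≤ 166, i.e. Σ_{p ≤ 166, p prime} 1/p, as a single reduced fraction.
Σ 1/p = 10988187442690106858194788089546541159451476081371138484805233167/5766152219975951659023630035336134306565384015606066319856068810

π(166) = 38, so the primes ≤ 166 are [2, 3, 5, 7, 11, 13, 17, 19, 23, 29, 31, 37, 41, 43, 47, 53, 59, 61, 67, 71, 73, 79, 83, 89, 97, 101, 103, 107, 109, 113, 127, 131, 137, 139, 149, 151, 157, 163]. Summing 1/p over these primes: 10988187442690106858194788089546541159451476081371138484805233167/5766152219975951659023630035336134306565384015606066319856068810 ≈ 1.9056. Mertens estimate ln ln(166) + 0.2615 ≈ 1.8931.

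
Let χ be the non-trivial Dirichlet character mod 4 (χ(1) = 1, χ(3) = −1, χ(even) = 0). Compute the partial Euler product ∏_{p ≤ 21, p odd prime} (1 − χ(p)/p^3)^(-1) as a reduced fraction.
∏ = 2463517706231725/2542314678779904

The odd primes p ≤ 21 are [3, 5, 7, 11, 13, 17, 19]. For each, χ(p) = 1 if p ≡ 1 mod 4, χ(p) = −1 if p ≡ 3 mod 4. Taking (1 − χ(p)/p^3)^(-1) = p^3/(p^3 − χ(p)): (1 − (-1)/3^3)^(-1) · (1 − (1)/5^3)^(-1) · (1 − (-1)/7^3)^(-1) · (1 − (-1)/11^3)^(-1) · (1 − (1)/13^3)^(-1) · (1 − (1)/17^3)^(-1) · (1 − (-1)/19^3)^(-1) = 2463517706231725/2542314678779904.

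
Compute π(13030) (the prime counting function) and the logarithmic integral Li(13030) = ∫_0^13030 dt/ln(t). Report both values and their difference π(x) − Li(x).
π(13030) = 1551;  Li(13030) ≈ 1570.27;  π(x) − Li(x) ≈ -19.27.

Direct count of primes ≤ 13030 gives π(13030) = 1551. Numerical evaluation of the logarithmic integral gives Li(13030) ≈ 1570.27. The difference π(x) − Li(x) ≈ -19.27 is typically negative for small/moderate x (Li(x) overestimates), though Littlewood's theorem shows this sign changes infinitely often.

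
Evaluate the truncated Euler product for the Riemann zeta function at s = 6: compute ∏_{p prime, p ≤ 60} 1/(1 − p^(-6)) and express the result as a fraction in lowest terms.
∏ = 4770739572296379656394863241102356173984421633090039451960419477648624277653925987495283/4689410829889825408368231882153932262030763270859585875623809572192922480840433054253056

The primes p ≤ 60 are [2, 3, 5, 7, 11, 13, 17, 19, 23, 29, 31, 37, 41, 43, 47, 53, 59]. For each prime, (1 − 1/p^6)^(-1) = p^6 / (p^6 − 1). The product is (1 − 1/2^6)^(-1), (1 − 1/3^6)^(-1), (1 − 1/5^6)^(-1), (1 − 1/7^6)^(-1), (1 − 1/11^6)^(-1), (1 − 1/13^6)^(-1), (1 − 1/17^6)^(-1), (1 − 1/19^6)^(-1), (1 − 1/23^6)^(-1), (1 − 1/29^6)^(-1), (1 − 1/31^6)^(-1), (1 − 1/37^6)^(-1), (1 − 1/41^6)^(-1), (1 − 1/43^6)^(-1), (1 − 1/47^6)^(-1), (1 − 1/53^6)^(-1), (1 − 1/59^6)^(-1) = ∏ p^6 / (p^6 − 1) = 4770739572296379656394863241102356173984421633090039451960419477648624277653925987495283/4689410829889825408368231882153932262030763270859585875623809572192922480840433054253056.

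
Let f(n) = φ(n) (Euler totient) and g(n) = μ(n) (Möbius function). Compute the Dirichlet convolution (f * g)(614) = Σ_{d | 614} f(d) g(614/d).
(φ * μ)(614) = 0

Divisors of 614: [1, 2, 307, 614]. For each d | 614:
  d = 1: φ(1) · μ(614/1) = 1 · 1 = 1
  d = 2: φ(2) · μ(614/2) = 1 · -1 = -1
  d = 307: φ(307) · μ(614/307) = 306 · -1 = -306
  d = 614: φ(614) · μ(614/614) = 306 · 1 = 306
Summing: (φ * μ)(614) = 1 + -1 + -306 + 306 = 0.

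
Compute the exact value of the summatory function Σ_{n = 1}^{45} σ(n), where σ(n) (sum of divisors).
Σ_{n ≤ 45} σ(n) = 1686

Compute σ(n) for each 1 ≤ n ≤ 45: σ(1) = 1, σ(2) = 3, σ(3) = 4, σ(4) = 7, σ(5) = 6, σ(6) = 12, σ(7) = 8, σ(8) = 15, σ(9) = 13, σ(10) = 18, σ(11) = 12, σ(12) = 28, σ(13) = 14, σ(14) = 24, σ(15) = 24, σ(16) = 31, σ(17) = 18, σ(18) = 39, σ(19) = 20, σ(20) = 42, σ(21) = 32, σ(22) = 36, σ(23) = 24, σ(24) = 60, σ(25) = 31, σ(26) = 42, σ(27) = 40, σ(28) = 56, σ(29) = 30, σ(30) = 72, σ(31) = 32, σ(32) = 63, σ(33) = 48, σ(34) = 54, σ(35) = 48, σ(36) = 91, σ(37) = 38, σ(38) = 60, σ(39) = 56, σ(40) = 90, σ(41) = 42, σ(42) = 96, σ(43) = 44, σ(44) = 84, σ(45) = 78. Summing all 45 values: 1686. (Average order: Σ_{n ≤ x} σ(n) ~ (π²/12) x². For x = 45, (π²/12)·45² ≈ 1665.50.)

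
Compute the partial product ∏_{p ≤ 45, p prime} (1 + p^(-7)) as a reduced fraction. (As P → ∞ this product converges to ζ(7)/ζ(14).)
∏ = 520809220089538061022644224225580227698833285987386472597926245148089867161153104280287356125184/516528479137134655019209847872578550121603875954111837055841148542846145248143400719531810009375

The primes p ≤ 45 are [2, 3, 5, 7, 11, 13, 17, 19, 23, 29, 31, 37, 41, 43]. For each, (1 + 1/p^7) = (p^7 + 1)/p^7. Multiplying these fractions over p ∈ [2, 3, 5, 7, 11, 13, 17, 19, 23, 29, 31, 37, 41, 43] gives 520809220089538061022644224225580227698833285987386472597926245148089867161153104280287356125184/516528479137134655019209847872578550121603875954111837055841148542846145248143400719531810009375. (In the limit P → ∞ this tends to ζ(7)/ζ(14).)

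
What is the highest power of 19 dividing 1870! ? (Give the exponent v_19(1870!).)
v_19(1870!) = 103

Legendre's formula: v_p(n!) = Σ_{k ≥ 1} ⌊n / p^k⌋. For p = 19, n = 1870, the terms are:
  ⌊1870/19^1⌋ = ⌊1870/19⌋ = 98
  ⌊1870/19^2⌋ = ⌊1870/361⌋ = 5
(the next term ⌊1870/19^3⌋ = 0, terminating the sum). Summing: v_19(1870!) = 98 + 5 = 103.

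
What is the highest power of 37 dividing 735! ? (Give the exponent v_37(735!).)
v_37(735!) = 19

Legendre's formula: v_p(n!) = Σ_{k ≥ 1} ⌊n / p^k⌋. For p = 37, n = 735, the terms are:
  ⌊735/37^1⌋ = ⌊735/37⌋ = 19
(the next term ⌊735/37^2⌋ = 0, terminating the sum). Summing: v_37(735!) = 19 = 19.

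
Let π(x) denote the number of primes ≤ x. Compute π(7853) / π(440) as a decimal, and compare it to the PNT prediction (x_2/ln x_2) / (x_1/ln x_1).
π(7853)/π(440) = 992/85 ≈ 11.6706;  PNT prediction ≈ 12.1128.

π(440) = 85 and π(7853) = 992, so π(7853)/π(440) ≈ 11.6706. The PNT-predicted ratio is (7853/ln(7853)) / (440/ln(440)) ≈ 12.1128. The two agree to within a few percent, as expected.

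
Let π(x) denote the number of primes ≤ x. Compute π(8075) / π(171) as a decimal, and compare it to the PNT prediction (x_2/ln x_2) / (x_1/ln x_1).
π(8075)/π(171) = 1014/39 ≈ 26.0000;  PNT prediction ≈ 26.9883.

π(171) = 39 and π(8075) = 1014, so π(8075)/π(171) ≈ 26.0000. The PNT-predicted ratio is (8075/ln(8075)) / (171/ln(171)) ≈ 26.9883. The two agree to within a few percent, as expected.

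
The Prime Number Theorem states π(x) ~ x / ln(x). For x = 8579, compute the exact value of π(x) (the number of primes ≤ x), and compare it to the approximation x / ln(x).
π(8579) = 1068;  x/ln(x) ≈ 947.22;  relative error ≈ 11.31%.

Directly count primes up to 8579: π(8579) = 1068. The PNT approximation gives 8579/ln(8579) ≈ 8579/9.05707 ≈ 947.22. Relative error (π(x) − x/ln(x)) / π(x) ≈ 11.31%; the approximation is known to undercount slightly (Li(x) is a better estimate).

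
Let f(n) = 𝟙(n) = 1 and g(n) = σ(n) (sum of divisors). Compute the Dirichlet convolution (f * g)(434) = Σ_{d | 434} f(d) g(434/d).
(𝟙 * σ)(434) = 1188

Divisors of 434: [1, 2, 7, 14, 31, 62, 217, 434]. For each d | 434:
  d = 1: 𝟙(1) · σ(434/1) = 1 · 768 = 768
  d = 2: 𝟙(2) · σ(434/2) = 1 · 256 = 256
  d = 7: 𝟙(7) · σ(434/7) = 1 · 96 = 96
  d = 14: 𝟙(14) · σ(434/14) = 1 · 32 = 32
  d = 31: 𝟙(31) · σ(434/31) = 1 · 24 = 24
  d = 62: 𝟙(62) · σ(434/62) = 1 · 8 = 8
  d = 217: 𝟙(217) · σ(434/217) = 1 · 3 = 3
  d = 434: 𝟙(434) · σ(434/434) = 1 · 1 = 1
Summing: (𝟙 * σ)(434) = 768 + 256 + 96 + 32 + 24 + 8 + 3 + 1 = 1188.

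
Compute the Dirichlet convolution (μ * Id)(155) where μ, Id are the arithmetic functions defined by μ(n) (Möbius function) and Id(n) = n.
(μ * Id)(155) = 120

Divisors of 155: [1, 5, 31, 155]. For each d | 155:
  d = 1: μ(1) · Id(155/1) = 1 · 155 = 155
  d = 5: μ(5) · Id(155/5) = -1 · 31 = -31
  d = 31: μ(31) · Id(155/31) = -1 · 5 = -5
  d = 155: μ(155) · Id(155/155) = 1 · 1 = 1
Summing: (μ * Id)(155) = 155 + -31 + -5 + 1 = 120.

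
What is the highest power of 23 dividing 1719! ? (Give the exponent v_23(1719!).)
v_23(1719!) = 77

Legendre's formula: v_p(n!) = Σ_{k ≥ 1} ⌊n / p^k⌋. For p = 23, n = 1719, the terms are:
  ⌊1719/23^1⌋ = ⌊1719/23⌋ = 74
  ⌊1719/23^2⌋ = ⌊1719/529⌋ = 3
(the next term ⌊1719/23^3⌋ = 0, terminating the sum). Summing: v_23(1719!) = 74 + 3 = 77.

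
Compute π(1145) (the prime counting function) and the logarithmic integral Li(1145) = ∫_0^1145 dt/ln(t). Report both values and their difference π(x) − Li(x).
π(1145) = 189;  Li(1145) ≈ 198.39;  π(x) − Li(x) ≈ -9.39.

Direct count of primes ≤ 1145 gives π(1145) = 189. Numerical evaluation of the logarithmic integral gives Li(1145) ≈ 198.39. The difference π(x) − Li(x) ≈ -9.39 is typically negative for small/moderate x (Li(x) overestimates), though Littlewood's theorem shows this sign changes infinitely often.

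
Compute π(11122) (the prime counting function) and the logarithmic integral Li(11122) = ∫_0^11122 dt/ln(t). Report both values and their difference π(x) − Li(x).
π(11122) = 1348;  Li(11122) ≈ 1367.25;  π(x) − Li(x) ≈ -19.25.

Direct count of primes ≤ 11122 gives π(11122) = 1348. Numerical evaluation of the logarithmic integral gives Li(11122) ≈ 1367.25. The difference π(x) − Li(x) ≈ -19.25 is typically negative for small/moderate x (Li(x) overestimates), though Littlewood's theorem shows this sign changes infinitely often.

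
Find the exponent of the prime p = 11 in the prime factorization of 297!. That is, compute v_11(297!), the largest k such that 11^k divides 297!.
v_11(297!) = 29

Legendre's formula: v_p(n!) = Σ_{k ≥ 1} ⌊n / p^k⌋. For p = 11, n = 297, the terms are:
  ⌊297/11^1⌋ = ⌊297/11⌋ = 27
  ⌊297/11^2⌋ = ⌊297/121⌋ = 2
(the next term ⌊297/11^3⌋ = 0, terminating the sum). Summing: v_11(297!) = 27 + 2 = 29.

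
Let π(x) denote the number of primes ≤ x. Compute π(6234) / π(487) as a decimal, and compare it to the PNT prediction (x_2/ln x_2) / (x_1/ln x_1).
π(6234)/π(487) = 811/93 ≈ 8.7204;  PNT prediction ≈ 9.0658.

π(487) = 93 and π(6234) = 811, so π(6234)/π(487) ≈ 8.7204. The PNT-predicted ratio is (6234/ln(6234)) / (487/ln(487)) ≈ 9.0658. The two agree to within a few percent, as expected.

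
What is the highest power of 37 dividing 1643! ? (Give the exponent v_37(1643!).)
v_37(1643!) = 45

Legendre's formula: v_p(n!) = Σ_{k ≥ 1} ⌊n / p^k⌋. For p = 37, n = 1643, the terms are:
  ⌊1643/37^1⌋ = ⌊1643/37⌋ = 44
  ⌊1643/37^2⌋ = ⌊1643/1369⌋ = 1
(the next term ⌊1643/37^3⌋ = 0, terminating the sum). Summing: v_37(1643!) = 44 + 1 = 45.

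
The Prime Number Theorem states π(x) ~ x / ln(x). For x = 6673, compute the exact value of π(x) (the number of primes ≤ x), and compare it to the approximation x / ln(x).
π(6673) = 860;  x/ln(x) ≈ 757.79;  relative error ≈ 11.88%.

Directly count primes up to 6673: π(6673) = 860. The PNT approximation gives 6673/ln(6673) ≈ 6673/8.80582 ≈ 757.79. Relative error (π(x) − x/ln(x)) / π(x) ≈ 11.88%; the approximation is known to undercount slightly (Li(x) is a better estimate).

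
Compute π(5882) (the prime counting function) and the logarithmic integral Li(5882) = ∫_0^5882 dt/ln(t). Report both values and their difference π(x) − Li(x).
π(5882) = 775;  Li(5882) ≈ 786.83;  π(x) − Li(x) ≈ -11.83.

Direct count of primes ≤ 5882 gives π(5882) = 775. Numerical evaluation of the logarithmic integral gives Li(5882) ≈ 786.83. The difference π(x) − Li(x) ≈ -11.83 is typically negative for small/moderate x (Li(x) overestimates), though Littlewood's theorem shows this sign changes infinitely often.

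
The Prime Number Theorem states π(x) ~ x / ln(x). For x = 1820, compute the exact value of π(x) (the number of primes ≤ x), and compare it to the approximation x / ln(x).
π(1820) = 280;  x/ln(x) ≈ 242.45;  relative error ≈ 13.41%.

Directly count primes up to 1820: π(1820) = 280. The PNT approximation gives 1820/ln(1820) ≈ 1820/7.50659 ≈ 242.45. Relative error (π(x) − x/ln(x)) / π(x) ≈ 13.41%; the approximation is known to undercount slightly (Li(x) is a better estimate).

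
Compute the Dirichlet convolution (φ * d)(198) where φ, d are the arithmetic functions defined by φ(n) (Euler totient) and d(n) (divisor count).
(φ * d)(198) = 468

Divisors of 198: [1, 2, 3, 6, 9, 11, 18, 22, 33, 66, 99, 198]. For each d | 198:
  d = 1: φ(1) · d(198/1) = 1 · 12 = 12
  d = 2: φ(2) · d(198/2) = 1 · 6 = 6
  d = 3: φ(3) · d(198/3) = 2 · 8 = 16
  d = 6: φ(6) · d(198/6) = 2 · 4 = 8
  d = 9: φ(9) · d(198/9) = 6 · 4 = 24
  d = 11: φ(11) · d(198/11) = 10 · 6 = 60
  d = 18: φ(18) · d(198/18) = 6 · 2 = 12
  d = 22: φ(22) · d(198/22) = 10 · 3 = 30
  d = 33: φ(33) · d(198/33) = 20 · 4 = 80
  d = 66: φ(66) · d(198/66) = 20 · 2 = 40
  d = 99: φ(99) · d(198/99) = 60 · 2 = 120
  d = 198: φ(198) · d(198/198) = 60 · 1 = 60
Summing: (φ * d)(198) = 12 + 6 + 16 + 8 + 24 + 60 + 12 + 30 + 80 + 40 + 120 + 60 = 468.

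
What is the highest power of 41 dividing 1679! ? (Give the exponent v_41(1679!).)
v_41(1679!) = 40

Legendre's formula: v_p(n!) = Σ_{k ≥ 1} ⌊n / p^k⌋. For p = 41, n = 1679, the terms are:
  ⌊1679/41^1⌋ = ⌊1679/41⌋ = 40
(the next term ⌊1679/41^2⌋ = 0, terminating the sum). Summing: v_41(1679!) = 40 = 40.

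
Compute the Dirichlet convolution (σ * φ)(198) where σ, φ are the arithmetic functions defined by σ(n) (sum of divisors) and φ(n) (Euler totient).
(σ * φ)(198) = 2376

Divisors of 198: [1, 2, 3, 6, 9, 11, 18, 22, 33, 66, 99, 198]. For each d | 198:
  d = 1: σ(1) · φ(198/1) = 1 · 60 = 60
  d = 2: σ(2) · φ(198/2) = 3 · 60 = 180
  d = 3: σ(3) · φ(198/3) = 4 · 20 = 80
  d = 6: σ(6) · φ(198/6) = 12 · 20 = 240
  d = 9: σ(9) · φ(198/9) = 13 · 10 = 130
  d = 11: σ(11) · φ(198/11) = 12 · 6 = 72
  d = 18: σ(18) · φ(198/18) = 39 · 10 = 390
  d = 22: σ(22) · φ(198/22) = 36 · 6 = 216
  d = 33: σ(33) · φ(198/33) = 48 · 2 = 96
  d = 66: σ(66) · φ(198/66) = 144 · 2 = 288
  d = 99: σ(99) · φ(198/99) = 156 · 1 = 156
  d = 198: σ(198) · φ(198/198) = 468 · 1 = 468
Summing: (σ * φ)(198) = 60 + 180 + 80 + 240 + 130 + 72 + 390 + 216 + 96 + 288 + 156 + 468 = 2376.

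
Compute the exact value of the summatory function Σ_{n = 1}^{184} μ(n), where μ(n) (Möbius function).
Σ_{n ≤ 184} μ(n) = -4

Compute μ(n) for each 1 ≤ n ≤ 184: μ(1) = 1, μ(2) = -1, μ(3) = -1, μ(4) = 0, μ(5) = -1, μ(6) = 1, μ(7) = -1, μ(8) = 0, μ(9) = 0, μ(10) = 1, μ(11) = -1, μ(12) = 0, μ(13) = -1, μ(14) = 1, μ(15) = 1, μ(16) = 0, μ(17) = -1, μ(18) = 0, μ(19) = -1, μ(20) = 0, μ(21) = 1, μ(22) = 1, μ(23) = -1, μ(24) = 0, μ(25) = 0, μ(26) = 1, μ(27) = 0, μ(28) = 0, μ(29) = -1, μ(30) = -1, μ(31) = -1, μ(32) = 0, μ(33) = 1, μ(34) = 1, μ(35) = 1, μ(36) = 0, μ(37) = -1, μ(38) = 1, μ(39) = 1, μ(40) = 0, μ(41) = -1, μ(42) = -1, μ(43) = -1, μ(44) = 0, μ(45) = 0, μ(46) = 1, μ(47) = -1, μ(48) = 0, μ(49) = 0, μ(50) = 0, μ(51) = 1, μ(52) = 0, μ(53) = -1, μ(54) = 0, μ(55) = 1, μ(56) = 0, μ(57) = 1, μ(58) = 1, μ(59) = -1, μ(60) = 0, μ(61) = -1, μ(62) = 1, μ(63) = 0, μ(64) = 0, μ(65) = 1, μ(66) = -1, μ(67) = -1, μ(68) = 0, μ(69) = 1, μ(70) = -1, μ(71) = -1, μ(72) = 0, μ(73) = -1, μ(74) = 1, μ(75) = 0, μ(76) = 0, μ(77) = 1, μ(78) = -1, μ(79) = -1, μ(80) = 0, μ(81) = 0, μ(82) = 1, μ(83) = -1, μ(84) = 0, μ(85) = 1, μ(86) = 1, μ(87) = 1, μ(88) = 0, μ(89) = -1, μ(90) = 0, μ(91) = 1, μ(92) = 0, μ(93) = 1, μ(94) = 1, μ(95) = 1, μ(96) = 0, μ(97) = -1, μ(98) = 0, μ(99) = 0, μ(100) = 0, μ(101) = -1, μ(102) = -1, μ(103) = -1, μ(104) = 0, μ(105) = -1, μ(106) = 1, μ(107) = -1, μ(108) = 0, μ(109) = -1, μ(110) = -1, μ(111) = 1, μ(112) = 0, μ(113) = -1, μ(114) = -1, μ(115) = 1, μ(116) = 0, μ(117) = 0, μ(118) = 1, μ(119) = 1, μ(120) = 0, μ(121) = 0, μ(122) = 1, μ(123) = 1, μ(124) = 0, μ(125) = 0, μ(126) = 0, μ(127) = -1, μ(128) = 0, μ(129) = 1, μ(130) = -1, μ(131) = -1, μ(132) = 0, μ(133) = 1, μ(134) = 1, μ(135) = 0, μ(136) = 0, μ(137) = -1, μ(138) = -1, μ(139) = -1, μ(140) = 0, μ(141) = 1, μ(142) = 1, μ(143) = 1, μ(144) = 0, μ(145) = 1, μ(146) = 1, μ(147) = 0, μ(148) = 0, μ(149) = -1, μ(150) = 0, μ(151) = -1, μ(152) = 0, μ(153) = 0, μ(154) = -1, μ(155) = 1, μ(156) = 0, μ(157) = -1, μ(158) = 1, μ(159) = 1, μ(160) = 0, μ(161) = 1, μ(162) = 0, μ(163) = -1, μ(164) = 0, μ(165) = -1, μ(166) = 1, μ(167) = -1, μ(168) = 0, μ(169) = 0, μ(170) = -1, μ(171) = 0, μ(172) = 0, μ(173) = -1, μ(174) = -1, μ(175) = 0, μ(176) = 0, μ(177) = 1, μ(178) = 1, μ(179) = -1, μ(180) = 0, μ(181) = -1, μ(182) = -1, μ(183) = 1, μ(184) = 0. Summing all 184 values: -4. (Mertens function M(x) = Σ_{n ≤ x} μ(n); on average M(x) should be small (PNT ⟺ M(x) = o(x)).)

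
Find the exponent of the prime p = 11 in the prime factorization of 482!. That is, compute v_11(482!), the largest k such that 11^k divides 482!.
v_11(482!) = 46

Legendre's formula: v_p(n!) = Σ_{k ≥ 1} ⌊n / p^k⌋. For p = 11, n = 482, the terms are:
  ⌊482/11^1⌋ = ⌊482/11⌋ = 43
  ⌊482/11^2⌋ = ⌊482/121⌋ = 3
(the next term ⌊482/11^3⌋ = 0, terminating the sum). Summing: v_11(482!) = 43 + 3 = 46.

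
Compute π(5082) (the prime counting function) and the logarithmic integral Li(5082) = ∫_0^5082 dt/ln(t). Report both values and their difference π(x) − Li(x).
π(5082) = 679;  Li(5082) ≈ 693.90;  π(x) − Li(x) ≈ -14.90.

Direct count of primes ≤ 5082 gives π(5082) = 679. Numerical evaluation of the logarithmic integral gives Li(5082) ≈ 693.90. The difference π(x) − Li(x) ≈ -14.90 is typically negative for small/moderate x (Li(x) overestimates), though Littlewood's theorem shows this sign changes infinitely often.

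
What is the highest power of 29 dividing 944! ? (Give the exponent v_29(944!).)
v_29(944!) = 33

Legendre's formula: v_p(n!) = Σ_{k ≥ 1} ⌊n / p^k⌋. For p = 29, n = 944, the terms are:
  ⌊944/29^1⌋ = ⌊944/29⌋ = 32
  ⌊944/29^2⌋ = ⌊944/841⌋ = 1
(the next term ⌊944/29^3⌋ = 0, terminating the sum). Summing: v_29(944!) = 32 + 1 = 33.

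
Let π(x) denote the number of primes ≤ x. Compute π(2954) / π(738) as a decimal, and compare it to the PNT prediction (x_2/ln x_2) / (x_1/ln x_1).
π(2954)/π(738) = 425/130 ≈ 3.2692;  PNT prediction ≈ 3.3080.

π(738) = 130 and π(2954) = 425, so π(2954)/π(738) ≈ 3.2692. The PNT-predicted ratio is (2954/ln(2954)) / (738/ln(738)) ≈ 3.3080. The two agree to within a few percent, as expected.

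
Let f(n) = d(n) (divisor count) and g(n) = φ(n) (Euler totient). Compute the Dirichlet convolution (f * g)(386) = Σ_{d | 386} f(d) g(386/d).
(d * φ)(386) = 582

Divisors of 386: [1, 2, 193, 386]. For each d | 386:
  d = 1: d(1) · φ(386/1) = 1 · 192 = 192
  d = 2: d(2) · φ(386/2) = 2 · 192 = 384
  d = 193: d(193) · φ(386/193) = 2 · 1 = 2
  d = 386: d(386) · φ(386/386) = 4 · 1 = 4
Summing: (d * φ)(386) = 192 + 384 + 2 + 4 = 582.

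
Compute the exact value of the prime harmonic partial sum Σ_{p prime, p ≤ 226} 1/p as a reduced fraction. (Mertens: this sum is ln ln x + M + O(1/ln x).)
Σ 1/p = 718699639327957473429492425322377115938612460993073775465130392853544377727917042657991/367009731827331916465034565550136732339800312955331782619462457039988073311157667212930

π(226) = 48, so the primes ≤ 226 are [2, 3, 5, 7, 11, 13, 17, 19, 23, 29, 31, 37, 41, 43, 47, 53, 59, 61, 67, 71, 73, 79, 83, 89, 97, 101, 103, 107, 109, 113, 127, 131, 137, 139, 149, 151, 157, 163, 167, 173, 179, 181, 191, 193, 197, 199, 211, 223]. Summing 1/p over these primes: 718699639327957473429492425322377115938612460993073775465130392853544377727917042657991/367009731827331916465034565550136732339800312955331782619462457039988073311157667212930 ≈ 1.9583. Mertens estimate ln ln(226) + 0.2615 ≈ 1.9517.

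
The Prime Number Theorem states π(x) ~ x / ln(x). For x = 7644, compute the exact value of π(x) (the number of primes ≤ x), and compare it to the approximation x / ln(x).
π(7644) = 970;  x/ln(x) ≈ 854.87;  relative error ≈ 11.87%.

Directly count primes up to 7644: π(7644) = 970. The PNT approximation gives 7644/ln(7644) ≈ 7644/8.94168 ≈ 854.87. Relative error (π(x) − x/ln(x)) / π(x) ≈ 11.87%; the approximation is known to undercount slightly (Li(x) is a better estimate).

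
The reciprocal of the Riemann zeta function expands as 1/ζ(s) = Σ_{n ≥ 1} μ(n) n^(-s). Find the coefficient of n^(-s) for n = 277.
μ(277) = -1

Factor n = 277 = 277. μ(n) = 0 if any exponent ≥ 2 (not squarefree); otherwise μ(n) = (−1)^{ω(n)} where ω(n) is the number of distinct prime factors. Applying: μ(277) = -1.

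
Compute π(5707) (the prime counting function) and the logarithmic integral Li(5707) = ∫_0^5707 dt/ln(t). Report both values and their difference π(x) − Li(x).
π(5707) = 751;  Li(5707) ≈ 766.64;  π(x) − Li(x) ≈ -15.64.

Direct count of primes ≤ 5707 gives π(5707) = 751. Numerical evaluation of the logarithmic integral gives Li(5707) ≈ 766.64. The difference π(x) − Li(x) ≈ -15.64 is typically negative for small/moderate x (Li(x) overestimates), though Littlewood's theorem shows this sign changes infinitely often.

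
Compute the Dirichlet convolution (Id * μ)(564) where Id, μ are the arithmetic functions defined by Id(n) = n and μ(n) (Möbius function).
(Id * μ)(564) = 184

Divisors of 564: [1, 2, 3, 4, 6, 12, 47, 94, 141, 188, 282, 564]. For each d | 564:
  d = 1: Id(1) · μ(564/1) = 1 · 0 = 0
  d = 2: Id(2) · μ(564/2) = 2 · -1 = -2
  d = 3: Id(3) · μ(564/3) = 3 · 0 = 0
  d = 4: Id(4) · μ(564/4) = 4 · 1 = 4
  d = 6: Id(6) · μ(564/6) = 6 · 1 = 6
  d = 12: Id(12) · μ(564/12) = 12 · -1 = -12
  d = 47: Id(47) · μ(564/47) = 47 · 0 = 0
  d = 94: Id(94) · μ(564/94) = 94 · 1 = 94
  d = 141: Id(141) · μ(564/141) = 141 · 0 = 0
  d = 188: Id(188) · μ(564/188) = 188 · -1 = -188
  d = 282: Id(282) · μ(564/282) = 282 · -1 = -282
  d = 564: Id(564) · μ(564/564) = 564 · 1 = 564
Summing: (Id * μ)(564) = 0 + -2 + 0 + 4 + 6 + -12 + 0 + 94 + 0 + -188 + -282 + 564 = 184.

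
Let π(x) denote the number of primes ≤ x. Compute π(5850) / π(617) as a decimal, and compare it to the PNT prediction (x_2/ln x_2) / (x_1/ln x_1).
π(5850)/π(617) = 768/113 ≈ 6.7965;  PNT prediction ≈ 7.0227.

π(617) = 113 and π(5850) = 768, so π(5850)/π(617) ≈ 6.7965. The PNT-predicted ratio is (5850/ln(5850)) / (617/ln(617)) ≈ 7.0227. The two agree to within a few percent, as expected.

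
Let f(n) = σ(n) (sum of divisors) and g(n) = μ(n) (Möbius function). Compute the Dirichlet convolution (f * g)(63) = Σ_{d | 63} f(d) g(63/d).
(σ * μ)(63) = 63

Divisors of 63: [1, 3, 7, 9, 21, 63]. For each d | 63:
  d = 1: σ(1) · μ(63/1) = 1 · 0 = 0
  d = 3: σ(3) · μ(63/3) = 4 · 1 = 4
  d = 7: σ(7) · μ(63/7) = 8 · 0 = 0
  d = 9: σ(9) · μ(63/9) = 13 · -1 = -13
  d = 21: σ(21) · μ(63/21) = 32 · -1 = -32
  d = 63: σ(63) · μ(63/63) = 104 · 1 = 104
Summing: (σ * μ)(63) = 0 + 4 + 0 + -13 + -32 + 104 = 63.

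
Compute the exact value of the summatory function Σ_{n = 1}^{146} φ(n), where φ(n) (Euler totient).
Σ_{n ≤ 146} φ(n) = 6514

Compute φ(n) for each 1 ≤ n ≤ 146: φ(1) = 1, φ(2) = 1, φ(3) = 2, φ(4) = 2, φ(5) = 4, φ(6) = 2, φ(7) = 6, φ(8) = 4, φ(9) = 6, φ(10) = 4, φ(11) = 10, φ(12) = 4, φ(13) = 12, φ(14) = 6, φ(15) = 8, φ(16) = 8, φ(17) = 16, φ(18) = 6, φ(19) = 18, φ(20) = 8, φ(21) = 12, φ(22) = 10, φ(23) = 22, φ(24) = 8, φ(25) = 20, φ(26) = 12, φ(27) = 18, φ(28) = 12, φ(29) = 28, φ(30) = 8, φ(31) = 30, φ(32) = 16, φ(33) = 20, φ(34) = 16, φ(35) = 24, φ(36) = 12, φ(37) = 36, φ(38) = 18, φ(39) = 24, φ(40) = 16, φ(41) = 40, φ(42) = 12, φ(43) = 42, φ(44) = 20, φ(45) = 24, φ(46) = 22, φ(47) = 46, φ(48) = 16, φ(49) = 42, φ(50) = 20, φ(51) = 32, φ(52) = 24, φ(53) = 52, φ(54) = 18, φ(55) = 40, φ(56) = 24, φ(57) = 36, φ(58) = 28, φ(59) = 58, φ(60) = 16, φ(61) = 60, φ(62) = 30, φ(63) = 36, φ(64) = 32, φ(65) = 48, φ(66) = 20, φ(67) = 66, φ(68) = 32, φ(69) = 44, φ(70) = 24, φ(71) = 70, φ(72) = 24, φ(73) = 72, φ(74) = 36, φ(75) = 40, φ(76) = 36, φ(77) = 60, φ(78) = 24, φ(79) = 78, φ(80) = 32, φ(81) = 54, φ(82) = 40, φ(83) = 82, φ(84) = 24, φ(85) = 64, φ(86) = 42, φ(87) = 56, φ(88) = 40, φ(89) = 88, φ(90) = 24, φ(91) = 72, φ(92) = 44, φ(93) = 60, φ(94) = 46, φ(95) = 72, φ(96) = 32, φ(97) = 96, φ(98) = 42, φ(99) = 60, φ(100) = 40, φ(101) = 100, φ(102) = 32, φ(103) = 102, φ(104) = 48, φ(105) = 48, φ(106) = 52, φ(107) = 106, φ(108) = 36, φ(109) = 108, φ(110) = 40, φ(111) = 72, φ(112) = 48, φ(113) = 112, φ(114) = 36, φ(115) = 88, φ(116) = 56, φ(117) = 72, φ(118) = 58, φ(119) = 96, φ(120) = 32, φ(121) = 110, φ(122) = 60, φ(123) = 80, φ(124) = 60, φ(125) = 100, φ(126) = 36, φ(127) = 126, φ(128) = 64, φ(129) = 84, φ(130) = 48, φ(131) = 130, φ(132) = 40, φ(133) = 108, φ(134) = 66, φ(135) = 72, φ(136) = 64, φ(137) = 136, φ(138) = 44, φ(139) = 138, φ(140) = 48, φ(141) = 92, φ(142) = 70, φ(143) = 120, φ(144) = 48, φ(145) = 112, φ(146) = 72. Summing all 146 values: 6514. (Average order: Σ_{n ≤ x} φ(n) ~ (3/π²) x². For x = 146, (3/π²)·146² ≈ 6479.29.)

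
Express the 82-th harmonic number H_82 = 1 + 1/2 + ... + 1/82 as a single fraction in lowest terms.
H_82 = 44139711531918267321142140457772773/8845597978580177157715301537899200

Direct summation: H_82 = 1 + 1/2 + ... + 1/82. The least common denominator is lcm(1, ..., 82) = 97301577764381948734868316916891200; over this denominator the numerator is 97301577764381948734868316916891200 + 48650788882190974367434158458445600 + 32433859254793982911622772305630400 + 24325394441095487183717079229222800 + 19460315552876389746973663383378240 + 16216929627396991455811386152815200 + 13900225394911706962124045273841600 + 12162697220547743591858539614611400 + 10811286418264660970540924101876800 + 9730157776438194873486831691689120 + 8845597978580177157715301537899200 + 8108464813698495727905693076407600 + 7484736751106303748836024378222400 + 6950112697455853481062022636920800 + 6486771850958796582324554461126080 + 6081348610273871795929269807305700 + 5723622221434232278521665700993600 + 5405643209132330485270462050938400 + 5121135671809576249203595627204800 + 4865078888219097436743415845844560 + 4633408464970568987374681757947200 + 4422798989290088578857650768949600 + 4230503381060084727602970300734400 + 4054232406849247863952846538203800 + 3892063110575277949394732676675648 + 3742368375553151874418012189111200 + 3603762139421553656846974700625600 + 3475056348727926740531011318460400 + 3355226819461446508098907479892800 + 3243385925479398291162277230563040 + 3138760573044578991447365061835200 + 3040674305136935897964634903652850 + 2948532659526725719238433845966400 + 2861811110717116139260832850496800 + 2780045078982341392424809054768320 + 2702821604566165242635231025469200 + 2629772372010322938780224781537600 + 2560567835904788124601797813602400 + 2494912250368767916278674792740800 + 2432539444109548718371707922922280 + 2373209213765413383777276022363200 + 2316704232485284493687340878973600 + 2262827389869347644996937602718400 + 2211399494645044289428825384474800 + 2162257283652932194108184820375360 + 2115251690530042363801485150367200 + 2070246335412381887975921636529600 + 2027116203424623931976423269101900 + 1985746484987386708874863610548800 + 1946031555287638974697366338337824 + 1907874073811410759507221900331200 + 1871184187776575937209006094555600 + 1835878825743055636506949375790400 + 1801881069710776828423487350312800 + 1769119595716035431543060307579840 + 1737528174363963370265505659230200 + 1707045223936525416401198542401600 + 1677613409730723254049453739946400 + 1649179284142066927709632490116800 + 1621692962739699145581138615281520 + 1595107832202982766145382244539200 + 1569380286522289495723682530917600 + 1544469488323522995791560585982400 + 1520337152568467948982317451826425 + 1496947350221260749767204875644480 + 1474266329763362859619216922983200 + 1452262354692267891565198759953600 + 1430905555358558069630416425248400 + 1410167793686694909200990100244800 + 1390022539491170696212404527384160 + 1370444757244816179364342491787200 + 1351410802283082621317615512734600 + 1332898325539478749792716670094400 + 1314886186005161469390112390768800 + 1297354370191759316464910892225216 + 1280283917952394062300898906801200 + 1263656854082882451102185933985600 + 1247456125184383958139337396370400 + 1231665541321290490314788821732800 + 1216269722054774359185853961461140 + 1201254046473851218948991566875200 + 1186604606882706691888638011181600 = 485536826851100940532563545035500503, so H_82 = 485536826851100940532563545035500503/97301577764381948734868316916891200; reducing by gcd(485536826851100940532563545035500503, 97301577764381948734868316916891200) = 11 gives 44139711531918267321142140457772773/8845597978580177157715301537899200 ≈ 4.99002. (The PNT-adjacent estimate ln(82) + γ ≈ 4.98393 matches within O(1/n).)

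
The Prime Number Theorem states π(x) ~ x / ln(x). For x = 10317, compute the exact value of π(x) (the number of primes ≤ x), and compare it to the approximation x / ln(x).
π(10317) = 1265;  x/ln(x) ≈ 1116.37;  relative error ≈ 11.75%.

Directly count primes up to 10317: π(10317) = 1265. The PNT approximation gives 10317/ln(10317) ≈ 10317/9.24155 ≈ 1116.37. Relative error (π(x) − x/ln(x)) / π(x) ≈ 11.75%; the approximation is known to undercount slightly (Li(x) is a better estimate).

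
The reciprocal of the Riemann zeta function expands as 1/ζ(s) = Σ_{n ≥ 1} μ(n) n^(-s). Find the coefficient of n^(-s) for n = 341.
μ(341) = 1

Factor n = 341 = 11 · 31. μ(n) = 0 if any exponent ≥ 2 (not squarefree); otherwise μ(n) = (−1)^{ω(n)} where ω(n) is the number of distinct prime factors. Applying: μ(341) = 1.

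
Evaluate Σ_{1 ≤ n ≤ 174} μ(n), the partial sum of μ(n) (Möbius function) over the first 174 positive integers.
Σ_{n ≤ 174} μ(n) = -4

Compute μ(n) for each 1 ≤ n ≤ 174: μ(1) = 1, μ(2) = -1, μ(3) = -1, μ(4) = 0, μ(5) = -1, μ(6) = 1, μ(7) = -1, μ(8) = 0, μ(9) = 0, μ(10) = 1, μ(11) = -1, μ(12) = 0, μ(13) = -1, μ(14) = 1, μ(15) = 1, μ(16) = 0, μ(17) = -1, μ(18) = 0, μ(19) = -1, μ(20) = 0, μ(21) = 1, μ(22) = 1, μ(23) = -1, μ(24) = 0, μ(25) = 0, μ(26) = 1, μ(27) = 0, μ(28) = 0, μ(29) = -1, μ(30) = -1, μ(31) = -1, μ(32) = 0, μ(33) = 1, μ(34) = 1, μ(35) = 1, μ(36) = 0, μ(37) = -1, μ(38) = 1, μ(39) = 1, μ(40) = 0, μ(41) = -1, μ(42) = -1, μ(43) = -1, μ(44) = 0, μ(45) = 0, μ(46) = 1, μ(47) = -1, μ(48) = 0, μ(49) = 0, μ(50) = 0, μ(51) = 1, μ(52) = 0, μ(53) = -1, μ(54) = 0, μ(55) = 1, μ(56) = 0, μ(57) = 1, μ(58) = 1, μ(59) = -1, μ(60) = 0, μ(61) = -1, μ(62) = 1, μ(63) = 0, μ(64) = 0, μ(65) = 1, μ(66) = -1, μ(67) = -1, μ(68) = 0, μ(69) = 1, μ(70) = -1, μ(71) = -1, μ(72) = 0, μ(73) = -1, μ(74) = 1, μ(75) = 0, μ(76) = 0, μ(77) = 1, μ(78) = -1, μ(79) = -1, μ(80) = 0, μ(81) = 0, μ(82) = 1, μ(83) = -1, μ(84) = 0, μ(85) = 1, μ(86) = 1, μ(87) = 1, μ(88) = 0, μ(89) = -1, μ(90) = 0, μ(91) = 1, μ(92) = 0, μ(93) = 1, μ(94) = 1, μ(95) = 1, μ(96) = 0, μ(97) = -1, μ(98) = 0, μ(99) = 0, μ(100) = 0, μ(101) = -1, μ(102) = -1, μ(103) = -1, μ(104) = 0, μ(105) = -1, μ(106) = 1, μ(107) = -1, μ(108) = 0, μ(109) = -1, μ(110) = -1, μ(111) = 1, μ(112) = 0, μ(113) = -1, μ(114) = -1, μ(115) = 1, μ(116) = 0, μ(117) = 0, μ(118) = 1, μ(119) = 1, μ(120) = 0, μ(121) = 0, μ(122) = 1, μ(123) = 1, μ(124) = 0, μ(125) = 0, μ(126) = 0, μ(127) = -1, μ(128) = 0, μ(129) = 1, μ(130) = -1, μ(131) = -1, μ(132) = 0, μ(133) = 1, μ(134) = 1, μ(135) = 0, μ(136) = 0, μ(137) = -1, μ(138) = -1, μ(139) = -1, μ(140) = 0, μ(141) = 1, μ(142) = 1, μ(143) = 1, μ(144) = 0, μ(145) = 1, μ(146) = 1, μ(147) = 0, μ(148) = 0, μ(149) = -1, μ(150) = 0, μ(151) = -1, μ(152) = 0, μ(153) = 0, μ(154) = -1, μ(155) = 1, μ(156) = 0, μ(157) = -1, μ(158) = 1, μ(159) = 1, μ(160) = 0, μ(161) = 1, μ(162) = 0, μ(163) = -1, μ(164) = 0, μ(165) = -1, μ(166) = 1, μ(167) = -1, μ(168) = 0, μ(169) = 0, μ(170) = -1, μ(171) = 0, μ(172) = 0, μ(173) = -1, μ(174) = -1. Summing all 174 values: -4. (Mertens function M(x) = Σ_{n ≤ x} μ(n); on average M(x) should be small (PNT ⟺ M(x) = o(x)).)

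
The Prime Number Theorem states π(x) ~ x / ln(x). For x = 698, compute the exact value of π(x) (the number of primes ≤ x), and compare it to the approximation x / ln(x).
π(698) = 125;  x/ln(x) ≈ 106.59;  relative error ≈ 14.72%.

Directly count primes up to 698: π(698) = 125. The PNT approximation gives 698/ln(698) ≈ 698/6.54822 ≈ 106.59. Relative error (π(x) − x/ln(x)) / π(x) ≈ 14.72%; the approximation is known to undercount slightly (Li(x) is a better estimate).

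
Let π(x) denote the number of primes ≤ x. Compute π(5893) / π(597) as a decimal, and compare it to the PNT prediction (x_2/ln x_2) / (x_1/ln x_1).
π(5893)/π(597) = 775/108 ≈ 7.1759;  PNT prediction ≈ 7.2677.

π(597) = 108 and π(5893) = 775, so π(5893)/π(597) ≈ 7.1759. The PNT-predicted ratio is (5893/ln(5893)) / (597/ln(597)) ≈ 7.2677. The two agree to within a few percent, as expected.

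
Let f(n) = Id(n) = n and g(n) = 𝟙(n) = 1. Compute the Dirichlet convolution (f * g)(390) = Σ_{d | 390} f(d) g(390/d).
(Id * 𝟙)(390) = 1008

Divisors of 390: [1, 2, 3, 5, 6, 10, 13, 15, 26, 30, 39, 65, 78, 130, 195, 390]. For each d | 390:
  d = 1: Id(1) · 𝟙(390/1) = 1 · 1 = 1
  d = 2: Id(2) · 𝟙(390/2) = 2 · 1 = 2
  d = 3: Id(3) · 𝟙(390/3) = 3 · 1 = 3
  d = 5: Id(5) · 𝟙(390/5) = 5 · 1 = 5
  d = 6: Id(6) · 𝟙(390/6) = 6 · 1 = 6
  d = 10: Id(10) · 𝟙(390/10) = 10 · 1 = 10
  d = 13: Id(13) · 𝟙(390/13) = 13 · 1 = 13
  d = 15: Id(15) · 𝟙(390/15) = 15 · 1 = 15
  d = 26: Id(26) · 𝟙(390/26) = 26 · 1 = 26
  d = 30: Id(30) · 𝟙(390/30) = 30 · 1 = 30
  d = 39: Id(39) · 𝟙(390/39) = 39 · 1 = 39
  d = 65: Id(65) · 𝟙(390/65) = 65 · 1 = 65
  d = 78: Id(78) · 𝟙(390/78) = 78 · 1 = 78
  d = 130: Id(130) · 𝟙(390/130) = 130 · 1 = 130
  d = 195: Id(195) · 𝟙(390/195) = 195 · 1 = 195
  d = 390: Id(390) · 𝟙(390/390) = 390 · 1 = 390
Summing: (Id * 𝟙)(390) = 1 + 2 + 3 + 5 + 6 + 10 + 13 + 15 + 26 + 30 + 39 + 65 + 78 + 130 + 195 + 390 = 1008.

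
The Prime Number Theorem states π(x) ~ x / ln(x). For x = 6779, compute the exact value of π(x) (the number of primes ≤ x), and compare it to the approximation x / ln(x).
π(6779) = 872;  x/ln(x) ≈ 768.46;  relative error ≈ 11.87%.

Directly count primes up to 6779: π(6779) = 872. The PNT approximation gives 6779/ln(6779) ≈ 6779/8.82158 ≈ 768.46. Relative error (π(x) − x/ln(x)) / π(x) ≈ 11.87%; the approximation is known to undercount slightly (Li(x) is a better estimate).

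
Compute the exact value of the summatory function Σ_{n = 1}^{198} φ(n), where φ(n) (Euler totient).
Σ_{n ≤ 198} φ(n) = 11954

Compute φ(n) for each 1 ≤ n ≤ 198: φ(1) = 1, φ(2) = 1, φ(3) = 2, φ(4) = 2, φ(5) = 4, φ(6) = 2, φ(7) = 6, φ(8) = 4, φ(9) = 6, φ(10) = 4, φ(11) = 10, φ(12) = 4, φ(13) = 12, φ(14) = 6, φ(15) = 8, φ(16) = 8, φ(17) = 16, φ(18) = 6, φ(19) = 18, φ(20) = 8, φ(21) = 12, φ(22) = 10, φ(23) = 22, φ(24) = 8, φ(25) = 20, φ(26) = 12, φ(27) = 18, φ(28) = 12, φ(29) = 28, φ(30) = 8, φ(31) = 30, φ(32) = 16, φ(33) = 20, φ(34) = 16, φ(35) = 24, φ(36) = 12, φ(37) = 36, φ(38) = 18, φ(39) = 24, φ(40) = 16, φ(41) = 40, φ(42) = 12, φ(43) = 42, φ(44) = 20, φ(45) = 24, φ(46) = 22, φ(47) = 46, φ(48) = 16, φ(49) = 42, φ(50) = 20, φ(51) = 32, φ(52) = 24, φ(53) = 52, φ(54) = 18, φ(55) = 40, φ(56) = 24, φ(57) = 36, φ(58) = 28, φ(59) = 58, φ(60) = 16, φ(61) = 60, φ(62) = 30, φ(63) = 36, φ(64) = 32, φ(65) = 48, φ(66) = 20, φ(67) = 66, φ(68) = 32, φ(69) = 44, φ(70) = 24, φ(71) = 70, φ(72) = 24, φ(73) = 72, φ(74) = 36, φ(75) = 40, φ(76) = 36, φ(77) = 60, φ(78) = 24, φ(79) = 78, φ(80) = 32, φ(81) = 54, φ(82) = 40, φ(83) = 82, φ(84) = 24, φ(85) = 64, φ(86) = 42, φ(87) = 56, φ(88) = 40, φ(89) = 88, φ(90) = 24, φ(91) = 72, φ(92) = 44, φ(93) = 60, φ(94) = 46, φ(95) = 72, φ(96) = 32, φ(97) = 96, φ(98) = 42, φ(99) = 60, φ(100) = 40, φ(101) = 100, φ(102) = 32, φ(103) = 102, φ(104) = 48, φ(105) = 48, φ(106) = 52, φ(107) = 106, φ(108) = 36, φ(109) = 108, φ(110) = 40, φ(111) = 72, φ(112) = 48, φ(113) = 112, φ(114) = 36, φ(115) = 88, φ(116) = 56, φ(117) = 72, φ(118) = 58, φ(119) = 96, φ(120) = 32, φ(121) = 110, φ(122) = 60, φ(123) = 80, φ(124) = 60, φ(125) = 100, φ(126) = 36, φ(127) = 126, φ(128) = 64, φ(129) = 84, φ(130) = 48, φ(131) = 130, φ(132) = 40, φ(133) = 108, φ(134) = 66, φ(135) = 72, φ(136) = 64, φ(137) = 136, φ(138) = 44, φ(139) = 138, φ(140) = 48, φ(141) = 92, φ(142) = 70, φ(143) = 120, φ(144) = 48, φ(145) = 112, φ(146) = 72, φ(147) = 84, φ(148) = 72, φ(149) = 148, φ(150) = 40, φ(151) = 150, φ(152) = 72, φ(153) = 96, φ(154) = 60, φ(155) = 120, φ(156) = 48, φ(157) = 156, φ(158) = 78, φ(159) = 104, φ(160) = 64, φ(161) = 132, φ(162) = 54, φ(163) = 162, φ(164) = 80, φ(165) = 80, φ(166) = 82, φ(167) = 166, φ(168) = 48, φ(169) = 156, φ(170) = 64, φ(171) = 108, φ(172) = 84, φ(173) = 172, φ(174) = 56, φ(175) = 120, φ(176) = 80, φ(177) = 116, φ(178) = 88, φ(179) = 178, φ(180) = 48, φ(181) = 180, φ(182) = 72, φ(183) = 120, φ(184) = 88, φ(185) = 144, φ(186) = 60, φ(187) = 160, φ(188) = 92, φ(189) = 108, φ(190) = 72, φ(191) = 190, φ(192) = 64, φ(193) = 192, φ(194) = 96, φ(195) = 96, φ(196) = 84, φ(197) = 196, φ(198) = 60. Summing all 198 values: 11954. (Average order: Σ_{n ≤ x} φ(n) ~ (3/π²) x². For x = 198, (3/π²)·198² ≈ 11916.59.)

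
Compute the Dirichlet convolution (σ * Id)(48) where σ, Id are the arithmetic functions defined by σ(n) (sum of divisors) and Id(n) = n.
(σ * Id)(48) = 903

Divisors of 48: [1, 2, 3, 4, 6, 8, 12, 16, 24, 48]. For each d | 48:
  d = 1: σ(1) · Id(48/1) = 1 · 48 = 48
  d = 2: σ(2) · Id(48/2) = 3 · 24 = 72
  d = 3: σ(3) · Id(48/3) = 4 · 16 = 64
  d = 4: σ(4) · Id(48/4) = 7 · 12 = 84
  d = 6: σ(6) · Id(48/6) = 12 · 8 = 96
  d = 8: σ(8) · Id(48/8) = 15 · 6 = 90
  d = 12: σ(12) · Id(48/12) = 28 · 4 = 112
  d = 16: σ(16) · Id(48/16) = 31 · 3 = 93
  d = 24: σ(24) · Id(48/24) = 60 · 2 = 120
  d = 48: σ(48) · Id(48/48) = 124 · 1 = 124
Summing: (σ * Id)(48) = 48 + 72 + 64 + 84 + 96 + 90 + 112 + 93 + 120 + 124 = 903.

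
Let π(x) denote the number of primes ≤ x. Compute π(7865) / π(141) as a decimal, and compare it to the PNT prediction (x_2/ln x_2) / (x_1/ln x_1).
π(7865)/π(141) = 992/34 ≈ 29.1765;  PNT prediction ≈ 30.7734.

π(141) = 34 and π(7865) = 992, so π(7865)/π(141) ≈ 29.1765. The PNT-predicted ratio is (7865/ln(7865)) / (141/ln(141)) ≈ 30.7734. The two agree to within a few percent, as expected.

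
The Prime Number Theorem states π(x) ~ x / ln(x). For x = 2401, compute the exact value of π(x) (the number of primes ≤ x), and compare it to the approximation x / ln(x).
π(2401) = 357;  x/ln(x) ≈ 308.47;  relative error ≈ 13.59%.

Directly count primes up to 2401: π(2401) = 357. The PNT approximation gives 2401/ln(2401) ≈ 2401/7.78364 ≈ 308.47. Relative error (π(x) − x/ln(x)) / π(x) ≈ 13.59%; the approximation is known to undercount slightly (Li(x) is a better estimate).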